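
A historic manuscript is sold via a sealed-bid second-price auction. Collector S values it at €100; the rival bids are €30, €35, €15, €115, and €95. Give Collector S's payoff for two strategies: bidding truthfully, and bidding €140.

The highest competing bid is €115.
Bidding truthfully at €100: the top bid is €115 (a rival), so Collector S loses. Payoff = €0.
Bidding €140: Collector S has the top bid, wins, and pays the second-highest bid €115. Payoff = €100 − €115 = -€15.

Truthful: €0; alternative: -€15.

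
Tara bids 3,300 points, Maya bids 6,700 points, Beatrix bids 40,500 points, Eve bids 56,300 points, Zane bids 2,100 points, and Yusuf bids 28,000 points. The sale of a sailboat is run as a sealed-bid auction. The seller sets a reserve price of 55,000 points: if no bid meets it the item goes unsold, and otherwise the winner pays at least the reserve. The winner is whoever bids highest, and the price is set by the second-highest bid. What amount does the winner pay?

55,000 points

Sorted high to low: Eve 56,300 points, then Beatrix 40,500 points, then Yusuf 28,000 points, then Maya 6,700 points, then Tara 3,300 points, then Zane 2,100 points.
Eve has the highest bid, so Eve wins.
The second-highest bid is 40,500 points, but the reserve 55,000 points is higher, so the price is the reserve.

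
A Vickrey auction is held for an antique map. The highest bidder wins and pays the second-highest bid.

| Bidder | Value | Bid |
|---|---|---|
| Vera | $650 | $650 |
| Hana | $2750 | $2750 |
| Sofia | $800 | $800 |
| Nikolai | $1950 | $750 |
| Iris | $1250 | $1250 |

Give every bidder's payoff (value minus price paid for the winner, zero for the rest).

Ranking the bids: Hana $2750 > Iris $1250 > Sofia $800 > Nikolai $750 > Vera $650.
Hana has the top bid and wins; the price is the second-highest bid, $1250.
Hana's payoff = $2750 − $1250 = $1500. All other bidders lose, so their payoff is 0.

Payoffs: Vera $0, Hana $1500, Sofia $0, Nikolai $0, Iris $0.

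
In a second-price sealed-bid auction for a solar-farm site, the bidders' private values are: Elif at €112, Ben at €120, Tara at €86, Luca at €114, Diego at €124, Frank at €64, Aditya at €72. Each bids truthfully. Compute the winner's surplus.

Ordered from highest: Diego €124 > Ben €120 > Luca €114 > Elif €112 > Tara €86 > Aditya €72 > Frank €64.
Diego wins with the top bid and pays the second-highest, €120.
Surplus = €124 − €120 = €4.

Surplus = €4.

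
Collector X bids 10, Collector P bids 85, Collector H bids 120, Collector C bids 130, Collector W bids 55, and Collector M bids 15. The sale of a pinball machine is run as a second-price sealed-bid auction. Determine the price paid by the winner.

120

Ranking the bids: Collector C 130, then Collector H 120, then Collector P 85, then Collector W 55, then Collector M 15, then Collector X 10.
Collector C has the highest bid, so Collector C wins.
The second-highest bid is 120, so that is what Collector C pays.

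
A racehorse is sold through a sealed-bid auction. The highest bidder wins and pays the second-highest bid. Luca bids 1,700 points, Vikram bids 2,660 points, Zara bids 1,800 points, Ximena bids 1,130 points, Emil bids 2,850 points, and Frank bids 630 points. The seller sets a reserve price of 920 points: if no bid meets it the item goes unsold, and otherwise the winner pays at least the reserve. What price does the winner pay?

Bids in descending order: Emil 2,850 points > Vikram 2,660 points > Zara 1,800 points > Luca 1,700 points > Ximena 1,130 points > Frank 630 points.
Emil has the highest bid, so Emil wins.
The second-highest bid is 2,660 points, which exceeds the reserve, so that sets the price.

The winner pays 2,660 points.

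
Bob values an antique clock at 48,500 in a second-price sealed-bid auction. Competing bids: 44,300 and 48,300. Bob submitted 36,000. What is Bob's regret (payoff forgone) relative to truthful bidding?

The highest competing bid is 48,300.
Bidding truthfully at 48,500: Bob has the top bid, wins, and pays the second-highest bid 48,300. Payoff = 48,500 − 48,300 = 200.
Bidding 36,000: the top bid is 48,300 (a rival), so Bob loses. Payoff = 0.
Regret = truthful payoff − actual payoff = 200 − 0 = 200.

200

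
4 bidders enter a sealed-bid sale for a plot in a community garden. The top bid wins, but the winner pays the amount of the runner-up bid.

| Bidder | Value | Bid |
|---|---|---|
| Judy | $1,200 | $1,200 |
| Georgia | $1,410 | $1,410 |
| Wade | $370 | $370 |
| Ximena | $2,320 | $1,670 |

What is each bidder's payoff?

Payoffs: Judy $0, Georgia $0, Wade $0, Ximena $910.

Bids in descending order: Ximena $1,670; Georgia $1,410; Judy $1,200; Wade $370.
Ximena has the top bid and wins; the price is the second-highest bid, $1,410.
Ximena's payoff = $2,320 − $1,410 = $910. All other bidders lose, so their payoff is 0.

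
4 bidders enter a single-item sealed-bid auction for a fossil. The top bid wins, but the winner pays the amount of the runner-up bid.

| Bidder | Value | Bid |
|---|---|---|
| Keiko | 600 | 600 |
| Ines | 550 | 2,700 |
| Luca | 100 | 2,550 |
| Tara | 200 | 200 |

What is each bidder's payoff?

Bids in descending order: Ines 2,700 > Luca 2,550 > Keiko 600 > Tara 200.
Ines has the top bid and wins; the price is the second-highest bid, 2,550.
Ines's payoff = 550 − 2,550 = -2,000. All other bidders lose, so their payoff is 0.

Keiko 0, Ines -2,000, Luca 0, Tara 0.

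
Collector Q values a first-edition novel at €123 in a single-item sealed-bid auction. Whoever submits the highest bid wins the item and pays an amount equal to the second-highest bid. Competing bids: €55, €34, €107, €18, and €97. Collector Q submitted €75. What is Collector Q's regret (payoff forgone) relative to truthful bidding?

The highest competing bid is €107.
Bidding truthfully at €123: Collector Q has the top bid, wins, and pays the second-highest bid €107. Payoff = €123 − €107 = €16.
Bidding €75: the top bid is €107 (a rival), so Collector Q loses. Payoff = €0.
Regret = truthful payoff − actual payoff = €16 − €0 = €16.
Deviating from a truthful bid can only lose payoff in a second-price auction — never gain.

€16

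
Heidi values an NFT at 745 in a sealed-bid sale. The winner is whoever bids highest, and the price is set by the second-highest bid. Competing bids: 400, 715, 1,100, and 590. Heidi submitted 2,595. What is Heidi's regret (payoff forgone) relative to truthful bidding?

The highest competing bid is 1,100.
Bidding truthfully at 745: the top bid is 1,100 (a rival), so Heidi loses. Payoff = 0.
Bidding 2,595: Heidi has the top bid, wins, and pays the second-highest bid 1,100. Payoff = 745 − 1,100 = -355.
Regret = truthful payoff − actual payoff = 0 − -355 = 355.

Payoff forgone: 355.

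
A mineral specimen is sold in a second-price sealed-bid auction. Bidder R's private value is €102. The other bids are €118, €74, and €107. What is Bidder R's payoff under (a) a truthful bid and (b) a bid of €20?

Truthful: €0; alternative: €0.

The highest competing bid is €118.
Bidding truthfully at €102: the top bid is €118 (a rival), so Bidder R loses. Payoff = €0.
Bidding €20: the top bid is €118 (a rival), so Bidder R loses. Payoff = €0.
The bid only affects whether you win, not the price — here both bids land on the same side of the top rival bid, so the deviation is payoff-neutral.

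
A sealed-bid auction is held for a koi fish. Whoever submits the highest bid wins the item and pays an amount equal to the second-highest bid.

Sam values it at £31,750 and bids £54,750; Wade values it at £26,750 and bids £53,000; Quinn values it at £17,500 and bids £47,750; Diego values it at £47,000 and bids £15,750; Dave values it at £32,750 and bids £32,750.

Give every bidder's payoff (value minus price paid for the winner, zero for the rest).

Payoffs: Sam -£21,250, Wade £0, Quinn £0, Diego £0, Dave £0.

Sorted high to low: Sam £54,750; Wade £53,000; Quinn £47,750; Dave £32,750; Diego £15,750.
Sam has the top bid and wins; the price is the second-highest bid, £53,000.
Sam's payoff = £31,750 − £53,000 = -£21,250. All other bidders lose, so their payoff is 0.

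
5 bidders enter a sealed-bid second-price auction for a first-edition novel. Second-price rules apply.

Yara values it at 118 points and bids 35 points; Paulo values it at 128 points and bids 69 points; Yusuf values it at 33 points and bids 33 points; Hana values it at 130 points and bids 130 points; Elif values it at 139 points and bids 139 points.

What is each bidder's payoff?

Ordered from highest: Elif 139 points, then Hana 130 points, then Paulo 69 points, then Yara 35 points, then Yusuf 33 points.
Elif has the top bid and wins; the price is the second-highest bid, 130 points.
Elif's payoff = 139 points − 130 points = 9 points. All other bidders lose, so their payoff is 0.

Yara 0 points, Paulo 0 points, Yusuf 0 points, Hana 0 points, Elif 9 points.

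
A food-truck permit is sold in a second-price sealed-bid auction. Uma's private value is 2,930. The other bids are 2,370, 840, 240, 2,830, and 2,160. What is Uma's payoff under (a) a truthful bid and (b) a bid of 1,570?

(a) 100  (b) 0

The highest competing bid is 2,830.
Bidding truthfully at 2,930: Uma has the top bid, wins, and pays the second-highest bid 2,830. Payoff = 2,930 − 2,830 = 100.
Bidding 1,570: the top bid is 2,830 (a rival), so Uma loses. Payoff = 0.
This is the dominant-strategy logic: truthful bidding weakly beats any alternative.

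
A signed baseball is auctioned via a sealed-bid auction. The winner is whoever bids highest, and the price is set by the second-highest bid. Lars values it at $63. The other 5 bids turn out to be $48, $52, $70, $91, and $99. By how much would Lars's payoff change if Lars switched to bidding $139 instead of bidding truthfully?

Change in payoff: -$36.

The highest competing bid is $99.
Bidding truthfully at $63: the top bid is $99 (a rival), so Lars loses. Payoff = $0.
Bidding $139: Lars has the top bid, wins, and pays the second-highest bid $99. Payoff = $63 − $99 = -$36.
Change = -$36 − $0 = -$36.
This is the dominant-strategy logic: truthful bidding weakly beats any alternative.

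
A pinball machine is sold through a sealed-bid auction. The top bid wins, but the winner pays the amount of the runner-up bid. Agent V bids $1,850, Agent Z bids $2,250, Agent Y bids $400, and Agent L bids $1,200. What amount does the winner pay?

The winner pays $1,850.

Bids in descending order: Agent Z $2,250; Agent V $1,850; Agent L $1,200; Agent Y $400.
Agent Z has the highest bid, so Agent Z wins.
The second-highest bid is $1,850, so that is what Agent Z pays.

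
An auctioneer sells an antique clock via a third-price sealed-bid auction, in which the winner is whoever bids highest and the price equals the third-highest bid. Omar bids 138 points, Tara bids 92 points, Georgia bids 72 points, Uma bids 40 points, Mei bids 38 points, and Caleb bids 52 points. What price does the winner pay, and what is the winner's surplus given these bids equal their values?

Price 72 points; surplus 66 points.

Ordered from highest: Omar 138 points, then Tara 92 points, then Georgia 72 points, then Caleb 52 points, then Uma 40 points, then Mei 38 points.
Omar is the highest bidder, so Omar wins.
Under the third-price rule, the price is the third-highest bid: 72 points.
Surplus = 138 points − 72 points = 66 points.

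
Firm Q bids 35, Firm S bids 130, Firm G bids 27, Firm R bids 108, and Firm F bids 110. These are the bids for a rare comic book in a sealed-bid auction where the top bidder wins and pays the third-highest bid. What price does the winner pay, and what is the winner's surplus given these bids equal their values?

Ranking the bids: Firm S 130; Firm F 110; Firm R 108; Firm Q 35; Firm G 27.
Firm S is the highest bidder, so Firm S wins.
Under the third-price rule, the price is the third-highest bid: 108.
Surplus = 130 − 108 = 22.

The winner pays 108 for a surplus of 22.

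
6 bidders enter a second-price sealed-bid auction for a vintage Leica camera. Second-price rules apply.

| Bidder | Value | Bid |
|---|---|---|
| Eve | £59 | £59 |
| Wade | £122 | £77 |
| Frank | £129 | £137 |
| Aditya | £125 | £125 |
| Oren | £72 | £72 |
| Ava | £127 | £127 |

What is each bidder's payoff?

Sorted high to low: Frank £137; Ava £127; Aditya £125; Wade £77; Oren £72; Eve £59.
Frank has the top bid and wins; the price is the second-highest bid, £127.
Frank's payoff = £129 − £127 = £2. All other bidders lose, so their payoff is 0.

Eve £0, Wade £0, Frank £2, Aditya £0, Oren £0, Ava £0.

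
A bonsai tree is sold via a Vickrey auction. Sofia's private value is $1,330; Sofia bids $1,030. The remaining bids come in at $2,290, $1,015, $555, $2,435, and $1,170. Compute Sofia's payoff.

$0

Highest competing bid: $2,435.
Sofia's bid $1,030 is not the highest, so Sofia loses, pays nothing, and earns zero payoff.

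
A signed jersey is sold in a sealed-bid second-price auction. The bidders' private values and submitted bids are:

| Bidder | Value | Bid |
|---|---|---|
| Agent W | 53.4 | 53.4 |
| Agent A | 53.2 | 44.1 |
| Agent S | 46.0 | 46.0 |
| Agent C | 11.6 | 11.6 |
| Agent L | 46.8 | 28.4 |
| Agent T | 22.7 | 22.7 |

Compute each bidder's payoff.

Sorted high to low: Agent W 53.4, then Agent S 46.0, then Agent A 44.1, then Agent L 28.4, then Agent T 22.7, then Agent C 11.6.
Agent W has the top bid and wins; the price is the second-highest bid, 46.0.
Agent W's payoff = 53.4 − 46.0 = 7.4. All other bidders lose, so their payoff is 0.

Payoffs: Agent W 7.4, Agent A 0.0, Agent S 0.0, Agent C 0.0, Agent L 0.0, Agent T 0.0.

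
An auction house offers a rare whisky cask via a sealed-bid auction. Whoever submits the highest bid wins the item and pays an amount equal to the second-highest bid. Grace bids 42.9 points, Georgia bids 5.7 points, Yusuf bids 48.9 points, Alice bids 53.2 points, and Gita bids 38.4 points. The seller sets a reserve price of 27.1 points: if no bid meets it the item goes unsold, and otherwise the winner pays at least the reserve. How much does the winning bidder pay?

Ranking the bids: Alice 53.2 points > Yusuf 48.9 points > Grace 42.9 points > Gita 38.4 points > Georgia 5.7 points.
Alice has the highest bid, so Alice wins.
The second-highest bid is 48.9 points, which exceeds the reserve, so that sets the price.

The winner pays 48.9 points.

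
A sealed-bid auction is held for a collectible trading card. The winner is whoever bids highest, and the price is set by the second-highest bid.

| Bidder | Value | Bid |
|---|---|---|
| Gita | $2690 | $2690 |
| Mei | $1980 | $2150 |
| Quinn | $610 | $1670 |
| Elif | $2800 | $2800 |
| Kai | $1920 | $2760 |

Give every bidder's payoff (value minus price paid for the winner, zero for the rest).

Gita $0, Mei $0, Quinn $0, Elif $40, Kai $0.

Ordered from highest: Elif $2800; Kai $2760; Gita $2690; Mei $2150; Quinn $1670.
Elif has the top bid and wins; the price is the second-highest bid, $2760.
Elif's payoff = $2800 − $2760 = $40. All other bidders lose, so their payoff is 0.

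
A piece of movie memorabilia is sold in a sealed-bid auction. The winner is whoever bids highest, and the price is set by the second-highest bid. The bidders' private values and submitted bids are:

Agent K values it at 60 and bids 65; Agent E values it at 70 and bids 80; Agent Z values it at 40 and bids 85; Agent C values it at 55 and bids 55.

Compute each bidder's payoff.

Ordered from highest: Agent Z 85, then Agent E 80, then Agent K 65, then Agent C 55.
Agent Z has the top bid and wins; the price is the second-highest bid, 80.
Agent Z's payoff = 40 − 80 = -40. All other bidders lose, so their payoff is 0.

Agent K 0, Agent E 0, Agent Z -40, Agent C 0.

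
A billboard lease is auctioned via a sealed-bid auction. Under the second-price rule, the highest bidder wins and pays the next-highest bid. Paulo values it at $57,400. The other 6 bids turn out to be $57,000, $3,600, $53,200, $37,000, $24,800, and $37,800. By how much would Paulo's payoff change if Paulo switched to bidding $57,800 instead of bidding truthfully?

The highest competing bid is $57,000.
Bidding truthfully at $57,400: Paulo has the top bid, wins, and pays the second-highest bid $57,000. Payoff = $57,400 − $57,000 = $400.
Bidding $57,800: Paulo has the top bid, wins, and pays the second-highest bid $57,000. Payoff = $57,400 − $57,000 = $400.
Change = $400 − $400 = $0.

Payoff change: $0.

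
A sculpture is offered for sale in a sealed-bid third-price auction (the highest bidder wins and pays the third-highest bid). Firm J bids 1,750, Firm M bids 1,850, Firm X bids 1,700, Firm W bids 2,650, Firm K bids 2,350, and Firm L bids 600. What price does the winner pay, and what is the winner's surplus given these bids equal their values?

Sorted high to low: Firm W 2,650; Firm K 2,350; Firm M 1,850; Firm J 1,750; Firm X 1,700; Firm L 600.
Firm W is the highest bidder, so Firm W wins.
Under the third-price rule, the price is the third-highest bid: 1,850.
Surplus = 2,650 − 1,850 = 800.

Price 1,850; surplus 800.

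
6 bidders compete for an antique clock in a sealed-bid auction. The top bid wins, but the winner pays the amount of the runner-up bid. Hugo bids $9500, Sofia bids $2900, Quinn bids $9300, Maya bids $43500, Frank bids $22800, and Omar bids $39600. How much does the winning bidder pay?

$39600

Ordered from highest: Maya $43500, then Omar $39600, then Frank $22800, then Hugo $9500, then Quinn $9300, then Sofia $2900.
Maya has the highest bid, so Maya wins.
The second-highest bid is $39600, so that is what Maya pays.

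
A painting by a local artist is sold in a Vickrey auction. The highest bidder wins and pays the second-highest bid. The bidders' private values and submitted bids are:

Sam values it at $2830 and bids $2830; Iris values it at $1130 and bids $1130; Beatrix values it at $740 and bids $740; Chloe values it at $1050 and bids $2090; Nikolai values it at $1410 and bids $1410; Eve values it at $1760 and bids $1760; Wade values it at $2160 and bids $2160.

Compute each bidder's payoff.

Sorted high to low: Sam $2830; Wade $2160; Chloe $2090; Eve $1760; Nikolai $1410; Iris $1130; Beatrix $740.
Sam has the top bid and wins; the price is the second-highest bid, $2160.
Sam's payoff = $2830 − $2160 = $670. All other bidders lose, so their payoff is 0.

Sam $670, Iris $0, Beatrix $0, Chloe $0, Nikolai $0, Eve $0, Wade $0.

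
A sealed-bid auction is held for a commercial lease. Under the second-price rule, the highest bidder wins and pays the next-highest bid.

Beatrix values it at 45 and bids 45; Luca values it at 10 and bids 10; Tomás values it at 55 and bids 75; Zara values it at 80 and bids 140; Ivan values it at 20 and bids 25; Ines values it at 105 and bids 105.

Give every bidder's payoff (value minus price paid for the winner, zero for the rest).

Ranking the bids: Zara 140, then Ines 105, then Tomás 75, then Beatrix 45, then Ivan 25, then Luca 10.
Zara has the top bid and wins; the price is the second-highest bid, 105.
Zara's payoff = 80 − 105 = -25. All other bidders lose, so their payoff is 0.

Beatrix 0, Luca 0, Tomás 0, Zara -25, Ivan 0, Ines 0.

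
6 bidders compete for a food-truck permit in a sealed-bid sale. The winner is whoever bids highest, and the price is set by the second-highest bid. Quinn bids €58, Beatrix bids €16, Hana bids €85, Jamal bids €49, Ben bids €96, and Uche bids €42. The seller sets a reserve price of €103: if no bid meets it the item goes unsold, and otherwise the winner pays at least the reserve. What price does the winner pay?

unsold

Ordered from highest: Ben €96, then Hana €85, then Quinn €58, then Jamal €49, then Uche €42, then Beatrix €16.
The top bid €96 is below the reserve €103, so the item goes unsold and nothing is paid.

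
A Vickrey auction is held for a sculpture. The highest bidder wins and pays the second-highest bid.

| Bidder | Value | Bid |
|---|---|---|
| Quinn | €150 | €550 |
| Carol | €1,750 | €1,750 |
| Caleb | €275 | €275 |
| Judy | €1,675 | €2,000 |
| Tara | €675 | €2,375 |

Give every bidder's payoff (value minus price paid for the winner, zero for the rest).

Sorted high to low: Tara €2,375, then Judy €2,000, then Carol €1,750, then Quinn €550, then Caleb €275.
Tara has the top bid and wins; the price is the second-highest bid, €2,000.
Tara's payoff = €675 − €2,000 = -€1,325. All other bidders lose, so their payoff is 0.

Quinn €0, Carol €0, Caleb €0, Judy €0, Tara -€1,325.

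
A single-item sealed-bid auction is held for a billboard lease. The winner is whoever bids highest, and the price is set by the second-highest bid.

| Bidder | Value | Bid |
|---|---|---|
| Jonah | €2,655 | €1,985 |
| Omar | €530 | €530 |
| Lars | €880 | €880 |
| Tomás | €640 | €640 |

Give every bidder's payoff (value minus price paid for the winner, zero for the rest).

Sorted high to low: Jonah €1,985 > Lars €880 > Tomás €640 > Omar €530.
Jonah has the top bid and wins; the price is the second-highest bid, €880.
Jonah's payoff = €2,655 − €880 = €1,775. All other bidders lose, so their payoff is 0.

Payoffs: Jonah €1,775, Omar €0, Lars €0, Tomás €0.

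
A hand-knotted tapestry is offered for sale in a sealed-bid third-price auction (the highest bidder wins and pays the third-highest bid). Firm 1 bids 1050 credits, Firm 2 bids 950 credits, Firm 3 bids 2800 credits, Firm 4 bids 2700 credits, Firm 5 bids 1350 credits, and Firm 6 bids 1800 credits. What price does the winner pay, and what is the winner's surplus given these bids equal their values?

Bids in descending order: Firm 3 2800 credits > Firm 4 2700 credits > Firm 6 1800 credits > Firm 5 1350 credits > Firm 1 1050 credits > Firm 2 950 credits.
Firm 3 is the highest bidder, so Firm 3 wins.
Under the third-price rule, the price is the third-highest bid: 1800 credits.
Surplus = 2800 credits − 1800 credits = 1000 credits.

The winner pays 1800 credits for a surplus of 1000 credits.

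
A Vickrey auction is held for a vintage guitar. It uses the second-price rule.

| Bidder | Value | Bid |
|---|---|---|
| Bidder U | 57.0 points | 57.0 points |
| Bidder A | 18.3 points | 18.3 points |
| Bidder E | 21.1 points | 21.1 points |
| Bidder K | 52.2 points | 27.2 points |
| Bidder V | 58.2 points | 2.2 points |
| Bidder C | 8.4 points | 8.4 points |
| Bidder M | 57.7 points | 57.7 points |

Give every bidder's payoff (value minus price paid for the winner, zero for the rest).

Sorted high to low: Bidder M 57.7 points; Bidder U 57.0 points; Bidder K 27.2 points; Bidder E 21.1 points; Bidder A 18.3 points; Bidder C 8.4 points; Bidder V 2.2 points.
Bidder M has the top bid and wins; the price is the second-highest bid, 57.0 points.
Bidder M's payoff = 57.7 points − 57.0 points = 0.7 points. All other bidders lose, so their payoff is 0.

Payoffs: Bidder U 0.0 points, Bidder A 0.0 points, Bidder E 0.0 points, Bidder K 0.0 points, Bidder V 0.0 points, Bidder C 0.0 points, Bidder M 0.7 points.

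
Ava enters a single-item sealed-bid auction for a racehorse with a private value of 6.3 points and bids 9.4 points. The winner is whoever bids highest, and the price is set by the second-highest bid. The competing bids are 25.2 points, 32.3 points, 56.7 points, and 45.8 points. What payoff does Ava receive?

Highest competing bid: 56.7 points.
Ava's bid 9.4 points is not the highest, so Ava loses, pays nothing, and earns zero payoff.

Ava's payoff: 0.0 points.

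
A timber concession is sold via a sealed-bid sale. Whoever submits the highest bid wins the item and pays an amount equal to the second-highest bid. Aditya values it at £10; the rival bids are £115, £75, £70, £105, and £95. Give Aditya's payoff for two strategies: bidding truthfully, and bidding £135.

The highest competing bid is £115.
Bidding truthfully at £10: the top bid is £115 (a rival), so Aditya loses. Payoff = £0.
Bidding £135: Aditya has the top bid, wins, and pays the second-highest bid £115. Payoff = £10 − £115 = -£105.
Deviating from a truthful bid can only lose payoff in a second-price auction — never gain.

Truthful: £0; alternative: -£105.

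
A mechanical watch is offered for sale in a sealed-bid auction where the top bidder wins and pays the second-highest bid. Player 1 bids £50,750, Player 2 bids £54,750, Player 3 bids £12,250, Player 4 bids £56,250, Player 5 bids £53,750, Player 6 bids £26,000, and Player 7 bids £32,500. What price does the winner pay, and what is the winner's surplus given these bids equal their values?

The winner pays £54,750 for a surplus of £1,500.

Ordered from highest: Player 4 £56,250; Player 2 £54,750; Player 5 £53,750; Player 1 £50,750; Player 7 £32,500; Player 6 £26,000; Player 3 £12,250.
Player 4 is the highest bidder, so Player 4 wins.
Under the second-price rule, the price is the second-highest bid: £54,750.
Surplus = £56,250 − £54,750 = £1,500.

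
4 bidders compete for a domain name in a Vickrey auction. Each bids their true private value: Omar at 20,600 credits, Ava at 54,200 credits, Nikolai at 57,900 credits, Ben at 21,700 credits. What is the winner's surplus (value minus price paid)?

Sorted high to low: Nikolai 57,900 credits; Ava 54,200 credits; Ben 21,700 credits; Omar 20,600 credits.
Nikolai wins with the top bid and pays the second-highest, 54,200 credits.
Surplus = 57,900 credits − 54,200 credits = 3,700 credits.

3,700 credits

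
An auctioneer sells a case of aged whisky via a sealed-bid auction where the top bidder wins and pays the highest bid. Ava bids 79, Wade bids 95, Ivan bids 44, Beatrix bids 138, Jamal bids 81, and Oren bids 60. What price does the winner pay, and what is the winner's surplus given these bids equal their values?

Price 138; surplus 0.

Bids in descending order: Beatrix 138 > Wade 95 > Jamal 81 > Ava 79 > Oren 60 > Ivan 44.
Beatrix is the highest bidder, so Beatrix wins.
Under the first-price rule, the price is the highest bid: 138.
Surplus = 138 − 138 = 0.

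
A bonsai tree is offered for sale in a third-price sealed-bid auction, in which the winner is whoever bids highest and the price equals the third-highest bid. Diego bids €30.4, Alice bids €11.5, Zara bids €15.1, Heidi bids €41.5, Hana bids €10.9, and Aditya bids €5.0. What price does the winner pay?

The winner pays €15.1.

Bids in descending order: Heidi €41.5 > Diego €30.4 > Zara €15.1 > Alice €11.5 > Hana €10.9 > Aditya €5.0.
Heidi is the highest bidder, so Heidi wins.
Under the third-price rule, the price is the third-highest bid: €15.1.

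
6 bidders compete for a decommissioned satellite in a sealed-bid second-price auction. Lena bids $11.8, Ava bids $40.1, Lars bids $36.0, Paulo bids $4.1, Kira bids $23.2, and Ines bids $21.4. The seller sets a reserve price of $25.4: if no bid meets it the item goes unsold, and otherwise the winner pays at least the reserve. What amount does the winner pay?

The winner pays $36.0.

Ordered from highest: Ava $40.1; Lars $36.0; Kira $23.2; Ines $21.4; Lena $11.8; Paulo $4.1.
Ava has the highest bid, so Ava wins.
The second-highest bid is $36.0, which exceeds the reserve, so that sets the price.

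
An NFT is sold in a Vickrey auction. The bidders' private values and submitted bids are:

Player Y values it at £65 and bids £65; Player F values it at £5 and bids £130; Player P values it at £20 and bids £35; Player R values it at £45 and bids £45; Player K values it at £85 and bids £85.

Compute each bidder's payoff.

Bids in descending order: Player F £130; Player K £85; Player Y £65; Player R £45; Player P £35.
Player F has the top bid and wins; the price is the second-highest bid, £85.
Player F's payoff = £5 − £85 = -£80. All other bidders lose, so their payoff is 0.

Payoffs: Player Y £0, Player F -£80, Player P £0, Player R £0, Player K £0.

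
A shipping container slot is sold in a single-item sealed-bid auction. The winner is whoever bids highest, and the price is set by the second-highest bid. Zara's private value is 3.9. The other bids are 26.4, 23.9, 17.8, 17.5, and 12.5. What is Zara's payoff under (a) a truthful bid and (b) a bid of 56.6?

(a) 0.0  (b) -22.5

The highest competing bid is 26.4.
Bidding truthfully at 3.9: the top bid is 26.4 (a rival), so Zara loses. Payoff = 0.0.
Bidding 56.6: Zara has the top bid, wins, and pays the second-highest bid 26.4. Payoff = 3.9 − 26.4 = -22.5.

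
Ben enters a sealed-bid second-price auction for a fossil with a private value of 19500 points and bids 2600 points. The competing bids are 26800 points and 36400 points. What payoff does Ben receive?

Ben's payoff: 0 points.

Highest competing bid: 36400 points.
Ben's bid 2600 points is not the highest, so Ben loses, pays nothing, and earns zero payoff.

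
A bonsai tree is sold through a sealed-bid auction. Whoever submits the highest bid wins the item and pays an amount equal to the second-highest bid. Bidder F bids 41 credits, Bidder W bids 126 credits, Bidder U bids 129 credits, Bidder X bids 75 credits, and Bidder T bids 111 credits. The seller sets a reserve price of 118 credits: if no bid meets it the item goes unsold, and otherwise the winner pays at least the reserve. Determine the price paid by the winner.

Bids in descending order: Bidder U 129 credits; Bidder W 126 credits; Bidder T 111 credits; Bidder X 75 credits; Bidder F 41 credits.
Bidder U has the highest bid, so Bidder U wins.
The second-highest bid is 126 credits, which exceeds the reserve, so that sets the price.

126 credits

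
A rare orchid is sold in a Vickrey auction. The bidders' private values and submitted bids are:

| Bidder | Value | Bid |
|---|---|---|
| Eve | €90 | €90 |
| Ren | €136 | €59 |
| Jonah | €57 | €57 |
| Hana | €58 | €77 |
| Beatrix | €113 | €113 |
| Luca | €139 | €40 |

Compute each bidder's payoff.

Payoffs: Eve €0, Ren €0, Jonah €0, Hana €0, Beatrix €23, Luca €0.

Sorted high to low: Beatrix €113 > Eve €90 > Hana €77 > Ren €59 > Jonah €57 > Luca €40.
Beatrix has the top bid and wins; the price is the second-highest bid, €90.
Beatrix's payoff = €113 − €90 = €23. All other bidders lose, so their payoff is 0.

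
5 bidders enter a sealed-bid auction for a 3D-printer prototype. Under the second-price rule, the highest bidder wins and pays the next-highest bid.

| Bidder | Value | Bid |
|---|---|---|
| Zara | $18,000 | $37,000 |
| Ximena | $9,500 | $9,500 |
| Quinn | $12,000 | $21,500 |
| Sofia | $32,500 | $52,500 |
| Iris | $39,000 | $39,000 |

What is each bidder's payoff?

Bids in descending order: Sofia $52,500 > Iris $39,000 > Zara $37,000 > Quinn $21,500 > Ximena $9,500.
Sofia has the top bid and wins; the price is the second-highest bid, $39,000.
Sofia's payoff = $32,500 − $39,000 = -$6,500. All other bidders lose, so their payoff is 0.

Zara $0, Ximena $0, Quinn $0, Sofia -$6,500, Iris $0.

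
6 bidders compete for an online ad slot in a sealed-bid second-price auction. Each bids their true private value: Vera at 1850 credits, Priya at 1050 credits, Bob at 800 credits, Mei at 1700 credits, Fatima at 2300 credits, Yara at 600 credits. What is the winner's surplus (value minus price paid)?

450 credits

Sorted high to low: Fatima 2300 credits; Vera 1850 credits; Mei 1700 credits; Priya 1050 credits; Bob 800 credits; Yara 600 credits.
Fatima wins with the top bid and pays the second-highest, 1850 credits.
Surplus = 2300 credits − 1850 credits = 450 credits.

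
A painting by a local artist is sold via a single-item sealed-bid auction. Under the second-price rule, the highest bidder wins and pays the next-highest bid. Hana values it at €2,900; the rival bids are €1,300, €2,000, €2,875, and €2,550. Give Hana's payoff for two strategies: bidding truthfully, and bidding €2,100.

The highest competing bid is €2,875.
Bidding truthfully at €2,900: Hana has the top bid, wins, and pays the second-highest bid €2,875. Payoff = €2,900 − €2,875 = €25.
Bidding €2,100: the top bid is €2,875 (a rival), so Hana loses. Payoff = €0.
Deviating from a truthful bid can only lose payoff in a second-price auction — never gain.

Truthful: €25; alternative: €0.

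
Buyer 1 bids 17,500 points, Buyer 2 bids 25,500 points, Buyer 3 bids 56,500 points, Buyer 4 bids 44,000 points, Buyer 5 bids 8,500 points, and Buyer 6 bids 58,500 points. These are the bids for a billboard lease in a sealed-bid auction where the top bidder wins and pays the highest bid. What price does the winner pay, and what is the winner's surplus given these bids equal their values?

Price 58,500 points; surplus 0 points.

Ordered from highest: Buyer 6 58,500 points, then Buyer 3 56,500 points, then Buyer 4 44,000 points, then Buyer 2 25,500 points, then Buyer 1 17,500 points, then Buyer 5 8,500 points.
Buyer 6 is the highest bidder, so Buyer 6 wins.
Under the first-price rule, the price is the highest bid: 58,500 points.
Surplus = 58,500 points − 58,500 points = 0 points.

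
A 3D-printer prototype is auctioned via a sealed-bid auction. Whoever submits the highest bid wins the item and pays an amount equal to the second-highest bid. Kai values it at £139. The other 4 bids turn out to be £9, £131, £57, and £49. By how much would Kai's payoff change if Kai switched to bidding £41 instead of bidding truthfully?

-£8

The highest competing bid is £131.
Bidding truthfully at £139: Kai has the top bid, wins, and pays the second-highest bid £131. Payoff = £139 − £131 = £8.
Bidding £41: the top bid is £131 (a rival), so Kai loses. Payoff = £0.
Change = £0 − £8 = -£8.
Deviating from a truthful bid can only lose payoff in a second-price auction — never gain.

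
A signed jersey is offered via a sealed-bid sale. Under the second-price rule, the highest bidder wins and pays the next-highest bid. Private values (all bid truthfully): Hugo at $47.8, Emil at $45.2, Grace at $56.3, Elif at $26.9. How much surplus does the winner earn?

Surplus = $8.5.

Bids in descending order: Grace $56.3 > Hugo $47.8 > Emil $45.2 > Elif $26.9.
Grace wins with the top bid and pays the second-highest, $47.8.
Surplus = $56.3 − $47.8 = $8.5.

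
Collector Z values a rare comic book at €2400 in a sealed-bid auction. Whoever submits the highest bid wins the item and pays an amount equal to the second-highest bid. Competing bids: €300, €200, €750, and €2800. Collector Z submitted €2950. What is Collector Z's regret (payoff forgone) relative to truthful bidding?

The highest competing bid is €2800.
Bidding truthfully at €2400: the top bid is €2800 (a rival), so Collector Z loses. Payoff = €0.
Bidding €2950: Collector Z has the top bid, wins, and pays the second-highest bid €2800. Payoff = €2400 − €2800 = -€400.
Regret = truthful payoff − actual payoff = €0 − -€400 = €400.

Payoff forgone: €400.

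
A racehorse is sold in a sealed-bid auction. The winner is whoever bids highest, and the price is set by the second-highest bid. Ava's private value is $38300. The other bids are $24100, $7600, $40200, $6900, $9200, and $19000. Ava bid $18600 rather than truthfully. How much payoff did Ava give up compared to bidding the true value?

Payoff forgone: $0.

The highest competing bid is $40200.
Bidding truthfully at $38300: the top bid is $40200 (a rival), so Ava loses. Payoff = $0.
Bidding $18600: the top bid is $40200 (a rival), so Ava loses. Payoff = $0.
Regret = truthful payoff − actual payoff = $0 − $0 = $0.
The bid only affects whether you win, not the price — here both bids land on the same side of the top rival bid, so the deviation is payoff-neutral.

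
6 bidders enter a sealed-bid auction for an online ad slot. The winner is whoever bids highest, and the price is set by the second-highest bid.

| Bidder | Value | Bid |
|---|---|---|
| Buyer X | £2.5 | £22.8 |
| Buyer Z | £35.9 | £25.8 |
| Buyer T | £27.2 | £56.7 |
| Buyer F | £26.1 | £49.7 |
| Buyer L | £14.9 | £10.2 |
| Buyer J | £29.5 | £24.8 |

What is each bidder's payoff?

Ordered from highest: Buyer T £56.7 > Buyer F £49.7 > Buyer Z £25.8 > Buyer J £24.8 > Buyer X £22.8 > Buyer L £10.2.
Buyer T has the top bid and wins; the price is the second-highest bid, £49.7.
Buyer T's payoff = £27.2 − £49.7 = -£22.5. All other bidders lose, so their payoff is 0.

Payoffs: Buyer X £0.0, Buyer Z £0.0, Buyer T -£22.5, Buyer F £0.0, Buyer L £0.0, Buyer J £0.0.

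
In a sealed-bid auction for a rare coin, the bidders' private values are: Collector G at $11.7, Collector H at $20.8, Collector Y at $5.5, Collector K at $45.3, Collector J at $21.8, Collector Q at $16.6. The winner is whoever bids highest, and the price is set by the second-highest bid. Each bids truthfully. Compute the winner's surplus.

Winner's surplus: $23.5.

Sorted high to low: Collector K $45.3 > Collector J $21.8 > Collector H $20.8 > Collector Q $16.6 > Collector G $11.7 > Collector Y $5.5.
Collector K wins with the top bid and pays the second-highest, $21.8.
Surplus = $45.3 − $21.8 = $23.5.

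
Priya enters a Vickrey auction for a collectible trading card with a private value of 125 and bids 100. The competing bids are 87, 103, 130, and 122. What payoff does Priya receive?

0

Highest competing bid: 130.
Priya's bid 100 is not the highest, so Priya loses, pays nothing, and earns zero payoff.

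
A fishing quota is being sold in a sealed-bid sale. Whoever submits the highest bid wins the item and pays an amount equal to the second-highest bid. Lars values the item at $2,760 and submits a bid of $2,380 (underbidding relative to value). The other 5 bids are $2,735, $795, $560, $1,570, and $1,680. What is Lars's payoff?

Payoff = $0.

Highest competing bid: $2,735.
Lars's bid $2,380 is not the highest, so Lars loses, pays nothing, and earns zero payoff.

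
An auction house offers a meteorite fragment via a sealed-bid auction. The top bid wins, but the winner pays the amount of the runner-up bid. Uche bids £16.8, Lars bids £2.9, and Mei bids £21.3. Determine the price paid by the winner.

Ranking the bids: Mei £21.3; Uche £16.8; Lars £2.9.
Mei has the highest bid, so Mei wins.
The second-highest bid is £16.8, so that is what Mei pays.

£16.8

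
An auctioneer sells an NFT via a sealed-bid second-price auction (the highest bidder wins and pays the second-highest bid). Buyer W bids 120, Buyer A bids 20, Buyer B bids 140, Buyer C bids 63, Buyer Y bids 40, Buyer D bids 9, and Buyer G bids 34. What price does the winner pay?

The winner pays 120.

Ordered from highest: Buyer B 140; Buyer W 120; Buyer C 63; Buyer Y 40; Buyer G 34; Buyer A 20; Buyer D 9.
Buyer B is the highest bidder, so Buyer B wins.
Under the second-price rule, the price is the second-highest bid: 120.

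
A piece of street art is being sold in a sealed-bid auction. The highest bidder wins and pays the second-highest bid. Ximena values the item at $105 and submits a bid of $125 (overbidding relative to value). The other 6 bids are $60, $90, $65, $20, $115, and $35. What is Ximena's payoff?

Payoff = -$10.

Highest competing bid: $115.
Ximena's bid $125 is the highest overall, so Ximena wins and pays the second-highest bid, $115.
Payoff = value − price = $105 − $115 = -$10.
Overbidding won the item at a price above value — truthful bidding would have avoided this loss.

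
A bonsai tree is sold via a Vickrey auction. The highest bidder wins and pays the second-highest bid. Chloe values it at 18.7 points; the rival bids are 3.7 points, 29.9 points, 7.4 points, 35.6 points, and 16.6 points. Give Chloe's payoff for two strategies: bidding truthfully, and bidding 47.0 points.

The highest competing bid is 35.6 points.
Bidding truthfully at 18.7 points: the top bid is 35.6 points (a rival), so Chloe loses. Payoff = 0.0 points.
Bidding 47.0 points: Chloe has the top bid, wins, and pays the second-highest bid 35.6 points. Payoff = 18.7 points − 35.6 points = -16.9 points.

(a) 0.0 points  (b) -16.9 points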